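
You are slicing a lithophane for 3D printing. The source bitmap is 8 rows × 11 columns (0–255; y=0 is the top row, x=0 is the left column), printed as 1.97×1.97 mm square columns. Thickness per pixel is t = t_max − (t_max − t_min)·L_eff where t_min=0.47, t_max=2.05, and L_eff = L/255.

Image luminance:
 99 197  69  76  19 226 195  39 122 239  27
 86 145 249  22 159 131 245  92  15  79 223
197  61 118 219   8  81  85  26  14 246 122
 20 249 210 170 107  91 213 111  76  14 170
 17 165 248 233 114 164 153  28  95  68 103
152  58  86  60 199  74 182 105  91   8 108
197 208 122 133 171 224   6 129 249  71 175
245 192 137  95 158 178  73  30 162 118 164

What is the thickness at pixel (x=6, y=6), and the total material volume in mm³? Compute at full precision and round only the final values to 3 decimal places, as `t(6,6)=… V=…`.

span = t_max - t_min = 2.05 - 0.47 = 1.580
L(6,6) = 6, L_eff = 6/255 = 0.023529
t(6,6) = 2.05 - 1.580·0.023529 = 2.013
Σt over all 8·11 pixels = 142241/1275 ≈ 111.5615686
V = pitch²·Σt = 1.97²·142241/1275 = 432.959

t(6,6)=2.013 V=432.959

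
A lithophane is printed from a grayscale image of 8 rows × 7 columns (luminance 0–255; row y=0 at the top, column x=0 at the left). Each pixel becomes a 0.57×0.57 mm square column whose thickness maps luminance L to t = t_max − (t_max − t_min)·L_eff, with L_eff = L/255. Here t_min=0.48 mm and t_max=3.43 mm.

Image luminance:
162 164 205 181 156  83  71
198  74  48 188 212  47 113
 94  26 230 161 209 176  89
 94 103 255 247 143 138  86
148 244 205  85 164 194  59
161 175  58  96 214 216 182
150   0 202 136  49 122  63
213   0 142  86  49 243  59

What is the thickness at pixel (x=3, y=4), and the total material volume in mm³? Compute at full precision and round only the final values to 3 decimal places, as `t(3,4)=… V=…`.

span = t_max - t_min = 3.43 - 0.48 = 2.950
L(3,4) = 85, L_eff = 85/255 = 0.333333
t(3,4) = 3.43 - 2.950·0.333333 = 2.447
Σt over all 8·7 pixels = 43933/425 ≈ 103.3717647
V = pitch²·Σt = 0.57²·43933/425 = 33.585

t(3,4)=2.447 V=33.585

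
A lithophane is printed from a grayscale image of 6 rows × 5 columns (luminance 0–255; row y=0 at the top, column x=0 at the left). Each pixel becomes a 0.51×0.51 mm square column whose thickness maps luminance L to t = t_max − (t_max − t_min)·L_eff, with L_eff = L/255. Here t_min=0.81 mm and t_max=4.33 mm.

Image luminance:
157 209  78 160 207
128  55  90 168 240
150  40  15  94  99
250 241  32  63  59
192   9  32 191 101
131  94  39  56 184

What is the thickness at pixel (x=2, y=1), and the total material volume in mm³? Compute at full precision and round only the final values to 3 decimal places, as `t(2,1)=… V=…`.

t(2,1)=3.088 V=20.991

span = t_max - t_min = 4.33 - 0.81 = 3.520
L(2,1) = 90, L_eff = 90/255 = 0.352941
t(2,1) = 4.33 - 3.520·0.352941 = 3.088
Σt over all 6·5 pixels = 342987/4250 ≈ 80.7028235
V = pitch²·Σt = 0.51²·342987/4250 = 20.991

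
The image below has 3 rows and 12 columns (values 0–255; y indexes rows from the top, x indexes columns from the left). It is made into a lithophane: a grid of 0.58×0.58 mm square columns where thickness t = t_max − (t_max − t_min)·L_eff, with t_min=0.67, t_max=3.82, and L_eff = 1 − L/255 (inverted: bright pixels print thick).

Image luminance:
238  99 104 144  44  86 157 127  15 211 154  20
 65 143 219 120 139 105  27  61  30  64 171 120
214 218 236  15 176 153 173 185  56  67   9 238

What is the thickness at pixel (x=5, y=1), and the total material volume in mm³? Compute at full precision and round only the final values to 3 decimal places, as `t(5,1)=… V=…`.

t(5,1)=1.967 V=26.411

span = t_max - t_min = 3.82 - 0.67 = 3.150
L(5,1) = 105, L_eff = 1 - 105/255 = 0.588235 (inverted)
t(5,1) = 3.82 - 3.150·0.588235 = 1.967
Σt over all 3·12 pixels = 78.51
V = pitch²·Σt = 0.58²·78.51 = 26.411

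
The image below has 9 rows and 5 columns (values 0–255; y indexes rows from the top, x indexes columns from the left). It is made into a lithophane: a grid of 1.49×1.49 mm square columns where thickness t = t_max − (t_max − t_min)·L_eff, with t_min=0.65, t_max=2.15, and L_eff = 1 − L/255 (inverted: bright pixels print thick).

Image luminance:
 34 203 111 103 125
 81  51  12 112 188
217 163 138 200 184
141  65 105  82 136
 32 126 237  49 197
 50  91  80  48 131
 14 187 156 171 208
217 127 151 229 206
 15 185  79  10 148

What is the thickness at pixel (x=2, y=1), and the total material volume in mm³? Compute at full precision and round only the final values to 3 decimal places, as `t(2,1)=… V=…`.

t(2,1)=0.721 V=138.005

span = t_max - t_min = 2.15 - 0.65 = 1.500
L(2,1) = 12, L_eff = 1 - 12/255 = 0.952941 (inverted)
t(2,1) = 2.15 - 1.500·0.952941 = 0.721
Σt over all 9·5 pixels = 4227/68 ≈ 62.1617647
V = pitch²·Σt = 1.49²·4227/68 = 138.005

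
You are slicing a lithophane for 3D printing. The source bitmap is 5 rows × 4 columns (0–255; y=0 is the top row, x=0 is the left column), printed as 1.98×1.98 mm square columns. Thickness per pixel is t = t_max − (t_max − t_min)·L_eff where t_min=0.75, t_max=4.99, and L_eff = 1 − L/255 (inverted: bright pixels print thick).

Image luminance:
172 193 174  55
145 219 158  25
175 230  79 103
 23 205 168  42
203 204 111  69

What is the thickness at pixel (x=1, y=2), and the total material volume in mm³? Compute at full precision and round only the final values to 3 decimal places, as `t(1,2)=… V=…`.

t(1,2)=4.574 V=238.264

span = t_max - t_min = 4.99 - 0.75 = 4.240
L(1,2) = 230, L_eff = 1 - 230/255 = 0.098039 (inverted)
t(1,2) = 4.99 - 4.240·0.098039 = 4.574
Σt over all 5·4 pixels = 387443/6375 ≈ 60.7753725
V = pitch²·Σt = 1.98²·387443/6375 = 238.264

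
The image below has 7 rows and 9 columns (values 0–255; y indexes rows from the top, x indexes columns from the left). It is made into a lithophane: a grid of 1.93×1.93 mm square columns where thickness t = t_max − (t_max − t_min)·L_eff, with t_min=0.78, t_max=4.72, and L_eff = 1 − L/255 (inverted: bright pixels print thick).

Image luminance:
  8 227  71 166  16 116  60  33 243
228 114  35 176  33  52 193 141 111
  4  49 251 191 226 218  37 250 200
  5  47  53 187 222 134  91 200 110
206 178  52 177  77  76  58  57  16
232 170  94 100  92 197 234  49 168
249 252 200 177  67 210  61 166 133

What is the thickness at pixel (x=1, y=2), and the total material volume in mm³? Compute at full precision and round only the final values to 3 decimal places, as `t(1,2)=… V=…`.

t(1,2)=1.537 V=657.627

span = t_max - t_min = 4.72 - 0.78 = 3.940
L(1,2) = 49, L_eff = 1 - 49/255 = 0.807843 (inverted)
t(1,2) = 4.72 - 3.940·0.807843 = 1.537
Σt over all 7·9 pixels = 2250997/12750 ≈ 176.5487843
V = pitch²·Σt = 1.93²·2250997/12750 = 657.627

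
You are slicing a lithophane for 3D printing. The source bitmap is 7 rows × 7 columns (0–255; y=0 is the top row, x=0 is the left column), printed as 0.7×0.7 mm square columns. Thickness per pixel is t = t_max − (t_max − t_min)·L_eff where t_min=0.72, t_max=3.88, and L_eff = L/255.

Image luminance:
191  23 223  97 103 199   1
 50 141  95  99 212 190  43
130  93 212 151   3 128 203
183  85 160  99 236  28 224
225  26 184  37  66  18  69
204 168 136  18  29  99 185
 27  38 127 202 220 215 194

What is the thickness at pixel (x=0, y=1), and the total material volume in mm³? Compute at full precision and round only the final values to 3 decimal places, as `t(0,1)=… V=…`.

t(0,1)=3.260 V=56.185

span = t_max - t_min = 3.88 - 0.72 = 3.160
L(0,1) = 50, L_eff = 50/255 = 0.196078
t(0,1) = 3.88 - 3.160·0.196078 = 3.260
Σt over all 7·7 pixels = 730984/6375 ≈ 114.6641569
V = pitch²·Σt = 0.7²·730984/6375 = 56.185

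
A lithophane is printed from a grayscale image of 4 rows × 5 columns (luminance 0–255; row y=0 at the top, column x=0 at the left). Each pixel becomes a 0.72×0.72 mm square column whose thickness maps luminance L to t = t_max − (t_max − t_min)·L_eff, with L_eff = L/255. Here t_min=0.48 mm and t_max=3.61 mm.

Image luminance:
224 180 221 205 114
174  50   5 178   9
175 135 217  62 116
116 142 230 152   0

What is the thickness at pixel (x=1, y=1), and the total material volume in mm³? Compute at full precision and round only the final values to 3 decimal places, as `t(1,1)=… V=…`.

t(1,1)=2.996 V=20.216

span = t_max - t_min = 3.61 - 0.48 = 3.130
L(1,1) = 50, L_eff = 50/255 = 0.196078
t(1,1) = 3.61 - 3.130·0.196078 = 2.996
Σt over all 4·5 pixels = 198887/5100 ≈ 38.9974510
V = pitch²·Σt = 0.72²·198887/5100 = 20.216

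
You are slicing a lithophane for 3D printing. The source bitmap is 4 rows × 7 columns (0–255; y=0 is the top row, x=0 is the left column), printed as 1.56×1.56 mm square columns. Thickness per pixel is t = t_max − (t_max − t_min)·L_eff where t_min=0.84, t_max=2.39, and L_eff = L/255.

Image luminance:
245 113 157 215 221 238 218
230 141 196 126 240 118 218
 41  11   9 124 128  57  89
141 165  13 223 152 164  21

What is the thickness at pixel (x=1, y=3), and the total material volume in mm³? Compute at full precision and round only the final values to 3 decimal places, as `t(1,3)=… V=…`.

span = t_max - t_min = 2.39 - 0.84 = 1.550
L(1,3) = 165, L_eff = 165/255 = 0.647059
t(1,3) = 2.39 - 1.550·0.647059 = 1.387
Σt over all 4·7 pixels = 36143/850 ≈ 42.5211765
V = pitch²·Σt = 1.56²·36143/850 = 103.480

t(1,3)=1.387 V=103.480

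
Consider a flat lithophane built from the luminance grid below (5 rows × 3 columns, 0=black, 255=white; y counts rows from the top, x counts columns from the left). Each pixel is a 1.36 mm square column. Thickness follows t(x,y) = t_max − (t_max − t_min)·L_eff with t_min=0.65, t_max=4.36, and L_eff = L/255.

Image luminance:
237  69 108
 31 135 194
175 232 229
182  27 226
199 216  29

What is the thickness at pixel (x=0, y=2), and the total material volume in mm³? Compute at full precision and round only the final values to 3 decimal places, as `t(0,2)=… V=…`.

span = t_max - t_min = 4.36 - 0.65 = 3.710
L(0,2) = 175, L_eff = 175/255 = 0.686275
t(0,2) = 4.36 - 3.710·0.686275 = 1.814
Σt over all 5·3 pixels = 272827/8500 ≈ 32.0972941
V = pitch²·Σt = 1.36²·272827/8500 = 59.367

t(0,2)=1.814 V=59.367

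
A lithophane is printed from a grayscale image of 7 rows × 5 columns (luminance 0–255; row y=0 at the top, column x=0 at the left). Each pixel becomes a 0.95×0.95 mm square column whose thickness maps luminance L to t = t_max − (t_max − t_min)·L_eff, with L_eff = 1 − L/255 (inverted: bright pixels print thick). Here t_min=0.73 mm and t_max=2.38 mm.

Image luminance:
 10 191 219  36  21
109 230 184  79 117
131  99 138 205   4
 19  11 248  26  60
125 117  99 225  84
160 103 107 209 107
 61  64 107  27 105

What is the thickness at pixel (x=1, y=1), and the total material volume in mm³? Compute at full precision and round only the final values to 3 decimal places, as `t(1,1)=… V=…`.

span = t_max - t_min = 2.38 - 0.73 = 1.650
L(1,1) = 230, L_eff = 1 - 230/255 = 0.098039 (inverted)
t(1,1) = 2.38 - 1.650·0.098039 = 2.218
Σt over all 7·5 pixels = 42821/850 ≈ 50.3776471
V = pitch²·Σt = 0.95²·42821/850 = 45.466

t(1,1)=2.218 V=45.466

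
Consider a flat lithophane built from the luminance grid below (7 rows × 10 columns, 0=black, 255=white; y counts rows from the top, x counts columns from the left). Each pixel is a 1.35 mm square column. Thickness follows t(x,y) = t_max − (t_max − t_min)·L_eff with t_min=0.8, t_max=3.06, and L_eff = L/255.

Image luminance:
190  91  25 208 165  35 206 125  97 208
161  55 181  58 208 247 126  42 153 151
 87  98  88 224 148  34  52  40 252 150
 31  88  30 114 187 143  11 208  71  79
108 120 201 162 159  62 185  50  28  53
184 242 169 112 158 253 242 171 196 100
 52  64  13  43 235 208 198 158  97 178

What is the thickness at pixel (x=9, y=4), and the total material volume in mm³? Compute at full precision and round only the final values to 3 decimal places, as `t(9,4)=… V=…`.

t(9,4)=2.590 V=243.910

span = t_max - t_min = 3.06 - 0.8 = 2.260
L(9,4) = 53, L_eff = 53/255 = 0.207843
t(9,4) = 3.06 - 2.260·0.207843 = 2.590
Σt over all 7·10 pixels = 853183/6375 ≈ 133.8326275
V = pitch²·Σt = 1.35²·853183/6375 = 243.910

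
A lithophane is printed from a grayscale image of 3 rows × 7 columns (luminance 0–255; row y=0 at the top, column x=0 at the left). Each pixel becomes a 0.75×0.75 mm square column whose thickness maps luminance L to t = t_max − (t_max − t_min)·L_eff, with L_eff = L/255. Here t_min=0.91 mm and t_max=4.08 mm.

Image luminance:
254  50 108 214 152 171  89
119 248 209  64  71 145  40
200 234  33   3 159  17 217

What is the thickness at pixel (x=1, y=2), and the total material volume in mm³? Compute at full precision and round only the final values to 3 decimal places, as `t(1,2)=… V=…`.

t(1,2)=1.171 V=28.637

span = t_max - t_min = 4.08 - 0.91 = 3.170
L(1,2) = 234, L_eff = 234/255 = 0.917647
t(1,2) = 4.08 - 3.170·0.917647 = 1.171
Σt over all 3·7 pixels = 1298191/25500 ≈ 50.9094510
V = pitch²·Σt = 0.75²·1298191/25500 = 28.637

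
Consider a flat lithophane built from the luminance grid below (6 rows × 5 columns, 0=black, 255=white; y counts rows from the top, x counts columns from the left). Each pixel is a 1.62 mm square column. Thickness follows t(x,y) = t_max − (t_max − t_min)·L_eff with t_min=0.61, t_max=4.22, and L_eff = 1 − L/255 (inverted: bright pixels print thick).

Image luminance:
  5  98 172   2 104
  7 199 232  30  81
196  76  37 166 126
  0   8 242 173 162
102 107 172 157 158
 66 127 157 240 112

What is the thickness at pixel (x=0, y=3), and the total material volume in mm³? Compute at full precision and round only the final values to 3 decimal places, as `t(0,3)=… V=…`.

span = t_max - t_min = 4.22 - 0.61 = 3.610
L(0,3) = 0, L_eff = 1 - 0/255 = 1.000000 (inverted)
t(0,3) = 4.22 - 3.610·1.000000 = 0.610
Σt over all 6·5 pixels = 433801/6375 ≈ 68.0472157
V = pitch²·Σt = 1.62²·433801/6375 = 178.583

t(0,3)=0.610 V=178.583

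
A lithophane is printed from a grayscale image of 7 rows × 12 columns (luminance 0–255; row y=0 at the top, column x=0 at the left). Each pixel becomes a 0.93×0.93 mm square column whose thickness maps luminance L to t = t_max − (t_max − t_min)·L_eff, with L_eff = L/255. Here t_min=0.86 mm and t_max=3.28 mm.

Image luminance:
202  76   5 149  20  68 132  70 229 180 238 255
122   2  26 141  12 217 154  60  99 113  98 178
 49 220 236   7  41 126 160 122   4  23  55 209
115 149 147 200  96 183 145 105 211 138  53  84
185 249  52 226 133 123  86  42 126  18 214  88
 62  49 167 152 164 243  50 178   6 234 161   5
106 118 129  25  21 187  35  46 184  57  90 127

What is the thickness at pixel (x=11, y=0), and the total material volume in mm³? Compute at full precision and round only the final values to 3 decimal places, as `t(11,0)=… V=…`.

span = t_max - t_min = 3.28 - 0.86 = 2.420
L(11,0) = 255, L_eff = 255/255 = 1.000000
t(11,0) = 3.28 - 2.420·1.000000 = 0.860
Σt over all 7·12 pixels = 1159789/6375 ≈ 181.9276863
V = pitch²·Σt = 0.93²·1159789/6375 = 157.349

t(11,0)=0.860 V=157.349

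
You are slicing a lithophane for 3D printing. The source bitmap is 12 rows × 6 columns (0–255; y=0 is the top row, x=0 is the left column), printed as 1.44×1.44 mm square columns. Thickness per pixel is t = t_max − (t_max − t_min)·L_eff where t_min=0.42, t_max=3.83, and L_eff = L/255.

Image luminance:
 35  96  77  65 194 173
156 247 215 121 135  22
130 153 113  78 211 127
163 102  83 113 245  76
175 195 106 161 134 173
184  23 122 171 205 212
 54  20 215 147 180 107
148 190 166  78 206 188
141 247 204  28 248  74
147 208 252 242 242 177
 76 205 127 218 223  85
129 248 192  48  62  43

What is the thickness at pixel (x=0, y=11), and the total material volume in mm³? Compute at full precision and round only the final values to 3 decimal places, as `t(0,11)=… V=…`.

span = t_max - t_min = 3.83 - 0.42 = 3.410
L(0,11) = 129, L_eff = 129/255 = 0.505882
t(0,11) = 3.83 - 3.410·0.505882 = 2.105
Σt over all 12·6 pixels = 858071/6375 ≈ 134.5993725
V = pitch²·Σt = 1.44²·858071/6375 = 279.105

t(0,11)=2.105 V=279.105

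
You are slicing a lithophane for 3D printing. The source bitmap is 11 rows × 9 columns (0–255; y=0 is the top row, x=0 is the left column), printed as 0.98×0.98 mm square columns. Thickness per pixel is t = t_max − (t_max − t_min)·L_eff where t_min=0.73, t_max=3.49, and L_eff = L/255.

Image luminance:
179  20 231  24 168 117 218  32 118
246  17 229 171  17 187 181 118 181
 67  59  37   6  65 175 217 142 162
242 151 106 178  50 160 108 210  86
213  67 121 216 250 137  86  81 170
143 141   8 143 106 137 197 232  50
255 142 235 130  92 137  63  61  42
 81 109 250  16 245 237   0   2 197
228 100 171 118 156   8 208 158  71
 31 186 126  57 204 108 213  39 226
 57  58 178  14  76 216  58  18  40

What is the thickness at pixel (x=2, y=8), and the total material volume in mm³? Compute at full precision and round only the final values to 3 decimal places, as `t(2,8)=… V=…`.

span = t_max - t_min = 3.49 - 0.73 = 2.760
L(2,8) = 171, L_eff = 171/255 = 0.670588
t(2,8) = 3.49 - 2.760·0.670588 = 1.639
Σt over all 11·9 pixels = 355711/1700 ≈ 209.2417647
V = pitch²·Σt = 0.98²·355711/1700 = 200.956

t(2,8)=1.639 V=200.956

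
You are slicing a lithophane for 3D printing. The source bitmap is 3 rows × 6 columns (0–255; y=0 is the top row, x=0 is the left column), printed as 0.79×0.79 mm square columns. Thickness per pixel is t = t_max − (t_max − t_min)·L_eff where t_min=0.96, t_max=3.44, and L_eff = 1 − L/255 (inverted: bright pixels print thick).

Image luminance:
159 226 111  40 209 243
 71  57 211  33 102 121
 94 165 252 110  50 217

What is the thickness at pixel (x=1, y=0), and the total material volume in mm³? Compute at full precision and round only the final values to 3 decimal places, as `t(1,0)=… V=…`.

span = t_max - t_min = 3.44 - 0.96 = 2.480
L(1,0) = 226, L_eff = 1 - 226/255 = 0.113725 (inverted)
t(1,0) = 3.44 - 2.480·0.113725 = 3.158
Σt over all 3·6 pixels = 263362/6375 ≈ 41.3116863
V = pitch²·Σt = 0.79²·263362/6375 = 25.783

t(1,0)=3.158 V=25.783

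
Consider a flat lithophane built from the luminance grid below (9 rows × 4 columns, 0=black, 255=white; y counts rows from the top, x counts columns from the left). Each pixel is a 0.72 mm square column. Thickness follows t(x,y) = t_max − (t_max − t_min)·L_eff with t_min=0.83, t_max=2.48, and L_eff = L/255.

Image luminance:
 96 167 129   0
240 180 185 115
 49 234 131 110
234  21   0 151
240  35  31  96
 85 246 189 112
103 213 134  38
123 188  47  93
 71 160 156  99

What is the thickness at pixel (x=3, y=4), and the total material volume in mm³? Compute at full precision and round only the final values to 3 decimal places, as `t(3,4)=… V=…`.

span = t_max - t_min = 2.48 - 0.83 = 1.650
L(3,4) = 96, L_eff = 96/255 = 0.376471
t(3,4) = 2.48 - 1.650·0.376471 = 1.859
Σt over all 9·4 pixels = 20453/340 ≈ 60.1558824
V = pitch²·Σt = 0.72²·20453/340 = 31.185

t(3,4)=1.859 V=31.185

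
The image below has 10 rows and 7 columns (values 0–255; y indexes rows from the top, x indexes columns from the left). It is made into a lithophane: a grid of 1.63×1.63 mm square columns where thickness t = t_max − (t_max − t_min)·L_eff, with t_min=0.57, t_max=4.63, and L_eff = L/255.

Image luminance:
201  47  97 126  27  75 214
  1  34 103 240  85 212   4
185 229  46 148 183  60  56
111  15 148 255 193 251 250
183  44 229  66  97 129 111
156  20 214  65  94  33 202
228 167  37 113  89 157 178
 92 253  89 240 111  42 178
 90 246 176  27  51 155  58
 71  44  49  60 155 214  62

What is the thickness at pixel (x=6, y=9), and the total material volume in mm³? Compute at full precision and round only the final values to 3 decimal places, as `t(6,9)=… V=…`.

t(6,9)=3.643 V=494.301

span = t_max - t_min = 4.63 - 0.57 = 4.060
L(6,9) = 62, L_eff = 62/255 = 0.243137
t(6,9) = 4.63 - 4.060·0.243137 = 3.643
Σt over all 10·7 pixels = 1186031/6375 ≈ 186.0440784
V = pitch²·Σt = 1.63²·1186031/6375 = 494.301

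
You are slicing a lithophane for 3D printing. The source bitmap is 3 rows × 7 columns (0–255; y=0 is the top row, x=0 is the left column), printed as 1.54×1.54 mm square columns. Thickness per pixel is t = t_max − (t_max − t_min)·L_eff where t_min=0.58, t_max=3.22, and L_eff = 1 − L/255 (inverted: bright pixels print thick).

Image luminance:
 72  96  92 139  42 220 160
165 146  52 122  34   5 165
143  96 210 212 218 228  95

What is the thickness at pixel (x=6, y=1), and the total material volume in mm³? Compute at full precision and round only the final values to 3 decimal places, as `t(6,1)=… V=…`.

t(6,1)=2.288 V=95.474

span = t_max - t_min = 3.22 - 0.58 = 2.640
L(6,1) = 165, L_eff = 1 - 165/255 = 0.352941 (inverted)
t(6,1) = 3.22 - 2.640·0.352941 = 2.288
Σt over all 3·7 pixels = 171093/4250 ≈ 40.2571765
V = pitch²·Σt = 1.54²·171093/4250 = 95.474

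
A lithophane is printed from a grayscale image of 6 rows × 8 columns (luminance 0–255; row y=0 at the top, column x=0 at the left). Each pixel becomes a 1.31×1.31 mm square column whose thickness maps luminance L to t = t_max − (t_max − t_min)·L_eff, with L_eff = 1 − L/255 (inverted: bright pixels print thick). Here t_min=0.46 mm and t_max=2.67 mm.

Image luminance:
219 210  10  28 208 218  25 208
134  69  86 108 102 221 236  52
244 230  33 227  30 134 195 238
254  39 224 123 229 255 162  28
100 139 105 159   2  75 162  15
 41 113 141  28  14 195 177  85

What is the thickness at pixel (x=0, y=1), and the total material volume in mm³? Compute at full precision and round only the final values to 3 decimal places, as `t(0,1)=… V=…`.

t(0,1)=1.621 V=132.037

span = t_max - t_min = 2.67 - 0.46 = 2.210
L(0,1) = 134, L_eff = 1 - 134/255 = 0.474510 (inverted)
t(0,1) = 2.67 - 2.210·0.474510 = 1.621
Σt over all 6·8 pixels = 76.94
V = pitch²·Σt = 1.31²·76.94 = 132.037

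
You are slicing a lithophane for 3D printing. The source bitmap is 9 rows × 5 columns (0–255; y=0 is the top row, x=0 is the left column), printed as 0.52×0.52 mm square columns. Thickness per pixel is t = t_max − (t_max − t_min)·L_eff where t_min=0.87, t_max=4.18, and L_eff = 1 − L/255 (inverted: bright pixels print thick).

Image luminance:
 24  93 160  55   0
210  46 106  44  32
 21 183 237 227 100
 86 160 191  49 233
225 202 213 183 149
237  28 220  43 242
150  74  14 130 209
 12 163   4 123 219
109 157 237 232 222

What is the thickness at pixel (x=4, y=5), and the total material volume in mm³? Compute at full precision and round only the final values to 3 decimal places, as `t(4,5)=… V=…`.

span = t_max - t_min = 4.18 - 0.87 = 3.310
L(4,5) = 242, L_eff = 1 - 242/255 = 0.050980 (inverted)
t(4,5) = 4.18 - 3.310·0.050980 = 4.011
Σt over all 9·5 pixels = 1000733/8500 ≈ 117.7332941
V = pitch²·Σt = 0.52²·1000733/8500 = 31.835

t(4,5)=4.011 V=31.835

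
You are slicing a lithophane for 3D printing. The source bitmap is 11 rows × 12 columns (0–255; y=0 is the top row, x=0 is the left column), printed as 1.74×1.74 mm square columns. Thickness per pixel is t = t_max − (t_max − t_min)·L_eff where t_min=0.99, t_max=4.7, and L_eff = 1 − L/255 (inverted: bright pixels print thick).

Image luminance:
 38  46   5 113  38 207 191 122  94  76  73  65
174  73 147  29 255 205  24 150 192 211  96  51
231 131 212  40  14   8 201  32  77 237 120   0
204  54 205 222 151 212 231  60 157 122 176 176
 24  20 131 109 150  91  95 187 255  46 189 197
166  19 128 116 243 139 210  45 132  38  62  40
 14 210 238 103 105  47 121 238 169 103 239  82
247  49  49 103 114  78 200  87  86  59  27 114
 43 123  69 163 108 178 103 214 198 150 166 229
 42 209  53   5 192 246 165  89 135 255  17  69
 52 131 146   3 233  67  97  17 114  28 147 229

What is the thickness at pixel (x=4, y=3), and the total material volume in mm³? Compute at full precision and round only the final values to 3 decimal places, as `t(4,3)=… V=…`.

span = t_max - t_min = 4.7 - 0.99 = 3.710
L(4,3) = 151, L_eff = 1 - 151/255 = 0.407843 (inverted)
t(4,3) = 4.7 - 3.710·0.407843 = 3.187
Σt over all 11·12 pixels = 9322877/25500 ≈ 365.6030196
V = pitch²·Σt = 1.74²·9322877/25500 = 1106.900

t(4,3)=3.187 V=1106.900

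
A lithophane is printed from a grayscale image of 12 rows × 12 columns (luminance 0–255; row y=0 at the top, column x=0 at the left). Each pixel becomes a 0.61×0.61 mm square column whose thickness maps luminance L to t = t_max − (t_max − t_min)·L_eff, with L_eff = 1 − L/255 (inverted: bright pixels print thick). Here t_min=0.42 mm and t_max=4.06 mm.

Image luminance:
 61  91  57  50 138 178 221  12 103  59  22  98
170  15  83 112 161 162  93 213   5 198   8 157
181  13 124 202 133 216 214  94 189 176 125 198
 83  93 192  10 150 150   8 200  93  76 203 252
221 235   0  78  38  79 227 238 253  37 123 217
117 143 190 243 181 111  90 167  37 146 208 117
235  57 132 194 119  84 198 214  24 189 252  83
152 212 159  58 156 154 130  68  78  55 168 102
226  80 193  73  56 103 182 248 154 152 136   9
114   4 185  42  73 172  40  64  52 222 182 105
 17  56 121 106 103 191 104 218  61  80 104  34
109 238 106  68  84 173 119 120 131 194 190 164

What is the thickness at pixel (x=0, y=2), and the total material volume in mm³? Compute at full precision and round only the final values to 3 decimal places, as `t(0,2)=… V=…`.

span = t_max - t_min = 4.06 - 0.42 = 3.640
L(0,2) = 181, L_eff = 1 - 181/255 = 0.290196 (inverted)
t(0,2) = 4.06 - 3.640·0.290196 = 3.004
Σt over all 12·12 pixels = 685713/2125 ≈ 322.6884706
V = pitch²·Σt = 0.61²·685713/2125 = 120.072

t(0,2)=3.004 V=120.072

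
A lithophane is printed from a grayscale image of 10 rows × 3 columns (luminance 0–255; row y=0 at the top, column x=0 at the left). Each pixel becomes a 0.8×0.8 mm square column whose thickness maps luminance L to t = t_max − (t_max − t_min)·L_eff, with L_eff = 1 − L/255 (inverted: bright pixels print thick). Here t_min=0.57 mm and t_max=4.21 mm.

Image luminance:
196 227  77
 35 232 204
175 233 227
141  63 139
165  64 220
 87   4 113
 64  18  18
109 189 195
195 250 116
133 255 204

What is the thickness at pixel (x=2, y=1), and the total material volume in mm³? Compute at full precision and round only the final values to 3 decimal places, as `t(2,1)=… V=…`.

span = t_max - t_min = 4.21 - 0.57 = 3.640
L(2,1) = 204, L_eff = 1 - 204/255 = 0.200000 (inverted)
t(2,1) = 4.21 - 3.640·0.200000 = 3.482
Σt over all 10·3 pixels = 1009361/12750 ≈ 79.1655686
V = pitch²·Σt = 0.8²·1009361/12750 = 50.666

t(2,1)=3.482 V=50.666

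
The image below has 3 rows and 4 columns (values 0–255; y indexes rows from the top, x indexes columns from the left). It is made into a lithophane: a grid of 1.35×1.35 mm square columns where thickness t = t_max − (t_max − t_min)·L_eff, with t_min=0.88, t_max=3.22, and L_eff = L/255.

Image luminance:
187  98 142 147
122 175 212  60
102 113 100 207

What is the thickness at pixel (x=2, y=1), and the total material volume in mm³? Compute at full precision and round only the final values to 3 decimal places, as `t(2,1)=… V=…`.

t(2,1)=1.275 V=42.576

span = t_max - t_min = 3.22 - 0.88 = 2.340
L(2,1) = 212, L_eff = 212/255 = 0.831373
t(2,1) = 3.22 - 2.340·0.831373 = 1.275
Σt over all 3·4 pixels = 19857/850 ≈ 23.3611765
V = pitch²·Σt = 1.35²·19857/850 = 42.576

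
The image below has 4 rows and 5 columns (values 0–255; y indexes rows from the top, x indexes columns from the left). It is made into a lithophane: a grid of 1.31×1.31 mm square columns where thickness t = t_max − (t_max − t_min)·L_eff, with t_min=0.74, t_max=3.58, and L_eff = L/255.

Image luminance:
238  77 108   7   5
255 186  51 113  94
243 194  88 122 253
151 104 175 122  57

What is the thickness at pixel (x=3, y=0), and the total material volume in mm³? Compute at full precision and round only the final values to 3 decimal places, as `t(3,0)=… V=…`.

span = t_max - t_min = 3.58 - 0.74 = 2.840
L(3,0) = 7, L_eff = 7/255 = 0.027451
t(3,0) = 3.58 - 2.840·0.027451 = 3.502
Σt over all 4·5 pixels = 89599/2125 ≈ 42.1642353
V = pitch²·Σt = 1.31²·89599/2125 = 72.358

t(3,0)=3.502 V=72.358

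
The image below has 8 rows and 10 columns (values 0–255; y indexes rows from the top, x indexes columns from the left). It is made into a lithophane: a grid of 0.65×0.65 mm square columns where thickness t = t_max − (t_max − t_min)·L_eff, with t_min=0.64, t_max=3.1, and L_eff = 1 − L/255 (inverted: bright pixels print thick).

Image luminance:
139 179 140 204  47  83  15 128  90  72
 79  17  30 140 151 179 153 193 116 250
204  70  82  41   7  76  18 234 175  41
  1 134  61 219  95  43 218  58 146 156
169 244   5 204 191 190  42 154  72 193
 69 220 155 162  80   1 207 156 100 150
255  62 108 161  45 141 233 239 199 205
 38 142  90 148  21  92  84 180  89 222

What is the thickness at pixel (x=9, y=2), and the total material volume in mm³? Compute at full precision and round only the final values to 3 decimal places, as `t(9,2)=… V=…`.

t(9,2)=1.036 V=62.399

span = t_max - t_min = 3.1 - 0.64 = 2.460
L(9,2) = 41, L_eff = 1 - 41/255 = 0.839216 (inverted)
t(9,2) = 3.1 - 2.460·0.839216 = 1.036
Σt over all 8·10 pixels = 313841/2125 ≈ 147.6898824
V = pitch²·Σt = 0.65²·313841/2125 = 62.399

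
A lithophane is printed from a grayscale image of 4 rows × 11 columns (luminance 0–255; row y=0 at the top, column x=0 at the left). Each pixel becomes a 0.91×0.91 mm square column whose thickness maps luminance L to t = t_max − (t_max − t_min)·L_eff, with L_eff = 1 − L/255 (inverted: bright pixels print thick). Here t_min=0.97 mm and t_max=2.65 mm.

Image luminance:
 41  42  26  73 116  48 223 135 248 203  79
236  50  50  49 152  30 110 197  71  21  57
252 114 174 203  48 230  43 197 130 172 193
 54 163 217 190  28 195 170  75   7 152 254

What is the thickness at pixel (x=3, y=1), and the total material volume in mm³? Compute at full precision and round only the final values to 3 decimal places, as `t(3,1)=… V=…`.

t(3,1)=1.293 V=65.448

span = t_max - t_min = 2.65 - 0.97 = 1.680
L(3,1) = 49, L_eff = 1 - 49/255 = 0.807843 (inverted)
t(3,1) = 2.65 - 1.680·0.807843 = 1.293
Σt over all 4·11 pixels = 167947/2125 ≈ 79.0338824
V = pitch²·Σt = 0.91²·167947/2125 = 65.448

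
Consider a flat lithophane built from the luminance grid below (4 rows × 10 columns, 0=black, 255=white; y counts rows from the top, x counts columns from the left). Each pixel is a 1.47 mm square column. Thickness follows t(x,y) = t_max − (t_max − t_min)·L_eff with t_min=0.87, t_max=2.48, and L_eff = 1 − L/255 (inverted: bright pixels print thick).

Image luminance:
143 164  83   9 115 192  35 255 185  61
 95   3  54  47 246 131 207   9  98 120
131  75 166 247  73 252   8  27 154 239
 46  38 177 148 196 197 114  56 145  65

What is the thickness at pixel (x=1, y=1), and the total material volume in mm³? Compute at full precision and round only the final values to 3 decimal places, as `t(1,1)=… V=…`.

t(1,1)=0.889 V=140.769

span = t_max - t_min = 2.48 - 0.87 = 1.610
L(1,1) = 3, L_eff = 1 - 3/255 = 0.988235 (inverted)
t(1,1) = 2.48 - 1.610·0.988235 = 0.889
Σt over all 4·10 pixels = 276861/4250 ≈ 65.1437647
V = pitch²·Σt = 1.47²·276861/4250 = 140.769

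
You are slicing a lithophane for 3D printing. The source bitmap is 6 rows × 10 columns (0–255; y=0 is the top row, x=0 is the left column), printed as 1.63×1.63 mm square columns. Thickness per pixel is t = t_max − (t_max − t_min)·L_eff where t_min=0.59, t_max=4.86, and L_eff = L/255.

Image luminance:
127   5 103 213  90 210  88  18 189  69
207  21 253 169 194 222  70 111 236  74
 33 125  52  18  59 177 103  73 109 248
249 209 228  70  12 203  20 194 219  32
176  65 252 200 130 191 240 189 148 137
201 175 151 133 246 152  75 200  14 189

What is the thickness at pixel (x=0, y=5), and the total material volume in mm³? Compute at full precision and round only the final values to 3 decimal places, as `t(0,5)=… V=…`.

span = t_max - t_min = 4.86 - 0.59 = 4.270
L(0,5) = 201, L_eff = 201/255 = 0.788235
t(0,5) = 4.86 - 4.270·0.788235 = 1.494
Σt over all 6·10 pixels = 1931759/12750 ≈ 151.5105098
V = pitch²·Σt = 1.63²·1931759/12750 = 402.548

t(0,5)=1.494 V=402.548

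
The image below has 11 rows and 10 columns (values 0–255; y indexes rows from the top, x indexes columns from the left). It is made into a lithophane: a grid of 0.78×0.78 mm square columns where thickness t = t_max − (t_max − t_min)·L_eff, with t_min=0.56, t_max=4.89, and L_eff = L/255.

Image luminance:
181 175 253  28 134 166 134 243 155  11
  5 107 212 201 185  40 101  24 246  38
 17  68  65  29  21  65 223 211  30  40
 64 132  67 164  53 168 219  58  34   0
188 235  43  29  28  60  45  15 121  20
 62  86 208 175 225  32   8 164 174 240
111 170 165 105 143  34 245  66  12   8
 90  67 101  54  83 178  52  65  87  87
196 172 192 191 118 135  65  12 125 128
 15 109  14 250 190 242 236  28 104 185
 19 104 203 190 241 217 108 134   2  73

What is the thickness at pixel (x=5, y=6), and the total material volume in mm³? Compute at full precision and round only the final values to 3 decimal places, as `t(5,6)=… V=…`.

span = t_max - t_min = 4.89 - 0.56 = 4.330
L(5,6) = 34, L_eff = 34/255 = 0.133333
t(5,6) = 4.89 - 4.330·0.133333 = 4.313
Σt over all 11·10 pixels = 2081833/6375 ≈ 326.5620392
V = pitch²·Σt = 0.78²·2081833/6375 = 198.680

t(5,6)=4.313 V=198.680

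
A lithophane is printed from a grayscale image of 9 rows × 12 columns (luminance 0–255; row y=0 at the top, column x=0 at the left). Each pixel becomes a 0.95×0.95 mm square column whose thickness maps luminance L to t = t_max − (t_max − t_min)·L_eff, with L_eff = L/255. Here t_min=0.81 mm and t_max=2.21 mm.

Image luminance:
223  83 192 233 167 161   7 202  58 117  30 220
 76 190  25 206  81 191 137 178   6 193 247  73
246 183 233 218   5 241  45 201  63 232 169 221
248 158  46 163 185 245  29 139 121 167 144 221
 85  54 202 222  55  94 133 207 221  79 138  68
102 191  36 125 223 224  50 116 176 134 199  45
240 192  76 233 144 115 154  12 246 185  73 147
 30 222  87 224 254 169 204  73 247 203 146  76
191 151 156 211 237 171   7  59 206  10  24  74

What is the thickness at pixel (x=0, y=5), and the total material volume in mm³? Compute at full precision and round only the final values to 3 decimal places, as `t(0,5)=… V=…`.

span = t_max - t_min = 2.21 - 0.81 = 1.400
L(0,5) = 102, L_eff = 102/255 = 0.400000
t(0,5) = 2.21 - 1.400·0.400000 = 1.650
Σt over all 9·12 pixels = 194788/1275 ≈ 152.7749020
V = pitch²·Σt = 0.95²·194788/1275 = 137.879

t(0,5)=1.650 V=137.879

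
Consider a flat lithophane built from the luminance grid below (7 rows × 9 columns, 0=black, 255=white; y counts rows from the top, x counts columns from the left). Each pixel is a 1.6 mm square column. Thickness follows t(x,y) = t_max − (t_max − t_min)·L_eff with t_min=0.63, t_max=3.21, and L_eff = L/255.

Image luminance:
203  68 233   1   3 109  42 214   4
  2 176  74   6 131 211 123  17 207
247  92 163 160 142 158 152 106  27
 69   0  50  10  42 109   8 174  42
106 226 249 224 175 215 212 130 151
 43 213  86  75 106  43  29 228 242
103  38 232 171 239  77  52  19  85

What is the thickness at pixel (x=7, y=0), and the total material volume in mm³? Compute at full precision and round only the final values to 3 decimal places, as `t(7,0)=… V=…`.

span = t_max - t_min = 3.21 - 0.63 = 2.580
L(7,0) = 214, L_eff = 214/255 = 0.839216
t(7,0) = 3.21 - 2.580·0.839216 = 1.045
Σt over all 7·9 pixels = 127.926
V = pitch²·Σt = 1.6²·127.926 = 327.491

t(7,0)=1.045 V=327.491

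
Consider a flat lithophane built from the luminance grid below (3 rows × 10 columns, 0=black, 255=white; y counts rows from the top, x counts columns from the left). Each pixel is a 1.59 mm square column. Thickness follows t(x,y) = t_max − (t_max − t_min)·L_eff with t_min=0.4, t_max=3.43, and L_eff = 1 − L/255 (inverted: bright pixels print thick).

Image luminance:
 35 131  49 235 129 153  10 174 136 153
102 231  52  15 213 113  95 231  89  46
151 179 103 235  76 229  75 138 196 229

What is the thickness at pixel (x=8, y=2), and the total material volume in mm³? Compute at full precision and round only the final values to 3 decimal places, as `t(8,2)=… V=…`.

t(8,2)=2.729 V=150.586

span = t_max - t_min = 3.43 - 0.4 = 3.030
L(8,2) = 196, L_eff = 1 - 196/255 = 0.231373 (inverted)
t(8,2) = 3.43 - 3.030·0.231373 = 2.729
Σt over all 3·10 pixels = 506303/8500 ≈ 59.5650588
V = pitch²·Σt = 1.59²·506303/8500 = 150.586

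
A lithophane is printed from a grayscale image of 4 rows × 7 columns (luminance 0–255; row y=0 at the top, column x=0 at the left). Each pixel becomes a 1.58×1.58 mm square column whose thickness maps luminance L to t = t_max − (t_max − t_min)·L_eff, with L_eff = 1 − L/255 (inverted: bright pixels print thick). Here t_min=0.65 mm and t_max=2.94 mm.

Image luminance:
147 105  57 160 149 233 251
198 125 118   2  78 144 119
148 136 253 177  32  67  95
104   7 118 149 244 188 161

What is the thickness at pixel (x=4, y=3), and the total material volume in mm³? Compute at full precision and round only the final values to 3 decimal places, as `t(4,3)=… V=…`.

span = t_max - t_min = 2.94 - 0.65 = 2.290
L(4,3) = 244, L_eff = 1 - 244/255 = 0.043137 (inverted)
t(4,3) = 2.94 - 2.290·0.043137 = 2.841
Σt over all 4·7 pixels = 88419/1700 ≈ 52.0111765
V = pitch²·Σt = 1.58²·88419/1700 = 129.841

t(4,3)=2.841 V=129.841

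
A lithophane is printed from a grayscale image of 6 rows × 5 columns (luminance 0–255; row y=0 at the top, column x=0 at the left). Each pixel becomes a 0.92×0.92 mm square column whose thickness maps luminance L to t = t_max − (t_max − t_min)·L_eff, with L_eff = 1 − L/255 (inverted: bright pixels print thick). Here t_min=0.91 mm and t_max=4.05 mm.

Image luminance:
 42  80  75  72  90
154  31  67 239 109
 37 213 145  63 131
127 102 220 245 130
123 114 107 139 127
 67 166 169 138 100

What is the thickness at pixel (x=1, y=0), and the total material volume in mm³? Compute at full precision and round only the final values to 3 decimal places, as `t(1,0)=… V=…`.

t(1,0)=1.895 V=60.856

span = t_max - t_min = 4.05 - 0.91 = 3.140
L(1,0) = 80, L_eff = 1 - 80/255 = 0.686275 (inverted)
t(1,0) = 4.05 - 3.140·0.686275 = 1.895
Σt over all 6·5 pixels = 916729/12750 ≈ 71.9003137
V = pitch²·Σt = 0.92²·916729/12750 = 60.856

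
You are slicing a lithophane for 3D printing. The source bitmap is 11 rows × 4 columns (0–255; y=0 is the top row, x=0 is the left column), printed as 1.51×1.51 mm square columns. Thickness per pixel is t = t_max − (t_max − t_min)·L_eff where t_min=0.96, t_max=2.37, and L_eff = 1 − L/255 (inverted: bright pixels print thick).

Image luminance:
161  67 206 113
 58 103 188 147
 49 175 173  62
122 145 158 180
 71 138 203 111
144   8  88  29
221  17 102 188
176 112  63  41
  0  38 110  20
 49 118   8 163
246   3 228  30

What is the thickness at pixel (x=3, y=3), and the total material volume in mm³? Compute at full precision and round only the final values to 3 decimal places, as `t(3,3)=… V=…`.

t(3,3)=1.955 V=157.231

span = t_max - t_min = 2.37 - 0.96 = 1.410
L(3,3) = 180, L_eff = 1 - 180/255 = 0.294118 (inverted)
t(3,3) = 2.37 - 1.410·0.294118 = 1.955
Σt over all 11·4 pixels = 146536/2125 ≈ 68.9581176
V = pitch²·Σt = 1.51²·146536/2125 = 157.231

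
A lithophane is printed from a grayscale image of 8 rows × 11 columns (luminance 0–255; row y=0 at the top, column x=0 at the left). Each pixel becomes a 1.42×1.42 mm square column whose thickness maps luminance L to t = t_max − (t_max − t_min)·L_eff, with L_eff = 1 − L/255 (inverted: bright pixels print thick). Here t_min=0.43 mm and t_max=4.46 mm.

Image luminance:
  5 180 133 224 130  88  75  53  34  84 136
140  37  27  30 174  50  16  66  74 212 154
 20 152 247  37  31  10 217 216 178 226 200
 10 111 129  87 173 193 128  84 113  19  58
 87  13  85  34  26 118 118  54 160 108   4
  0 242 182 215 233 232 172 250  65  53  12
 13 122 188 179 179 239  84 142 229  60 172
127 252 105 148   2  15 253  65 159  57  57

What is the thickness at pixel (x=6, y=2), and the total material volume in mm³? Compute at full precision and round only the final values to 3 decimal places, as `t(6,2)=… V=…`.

t(6,2)=3.859 V=397.233

span = t_max - t_min = 4.46 - 0.43 = 4.030
L(6,2) = 217, L_eff = 1 - 217/255 = 0.149020 (inverted)
t(6,2) = 4.46 - 4.030·0.149020 = 3.859
Σt over all 8·11 pixels = 1674511/8500 ≈ 197.0012941
V = pitch²·Σt = 1.42²·1674511/8500 = 397.233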